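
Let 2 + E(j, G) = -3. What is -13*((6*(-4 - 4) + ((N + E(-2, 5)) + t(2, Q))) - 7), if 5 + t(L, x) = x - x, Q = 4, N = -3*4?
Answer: 1001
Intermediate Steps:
E(j, G) = -5 (E(j, G) = -2 - 3 = -5)
N = -12
t(L, x) = -5 (t(L, x) = -5 + (x - x) = -5 + 0 = -5)
-13*((6*(-4 - 4) + ((N + E(-2, 5)) + t(2, Q))) - 7) = -13*((6*(-4 - 4) + ((-12 - 5) - 5)) - 7) = -13*((6*(-8) + (-17 - 5)) - 7) = -13*((-48 - 22) - 7) = -13*(-70 - 7) = -13*(-77) = 1001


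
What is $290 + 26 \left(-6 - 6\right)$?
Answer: $-22$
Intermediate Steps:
$290 + 26 \left(-6 - 6\right) = 290 + 26 \left(-12\right) = 290 - 312 = -22$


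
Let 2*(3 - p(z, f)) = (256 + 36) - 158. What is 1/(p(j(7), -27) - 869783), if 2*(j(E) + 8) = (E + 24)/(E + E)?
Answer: -1/869847 ≈ -1.1496e-6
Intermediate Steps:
j(E) = -8 + (24 + E)/(4*E) (j(E) = -8 + ((E + 24)/(E + E))/2 = -8 + ((24 + E)/((2*E)))/2 = -8 + ((24 + E)*(1/(2*E)))/2 = -8 + ((24 + E)/(2*E))/2 = -8 + (24 + E)/(4*E))
p(z, f) = -64 (p(z, f) = 3 - ((256 + 36) - 158)/2 = 3 - (292 - 158)/2 = 3 - ½*134 = 3 - 67 = -64)
1/(p(j(7), -27) - 869783) = 1/(-64 - 869783) = 1/(-869847) = -1/869847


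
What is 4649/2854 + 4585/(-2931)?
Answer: 540629/8365074 ≈ 0.064629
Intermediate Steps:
4649/2854 + 4585/(-2931) = 4649*(1/2854) + 4585*(-1/2931) = 4649/2854 - 4585/2931 = 540629/8365074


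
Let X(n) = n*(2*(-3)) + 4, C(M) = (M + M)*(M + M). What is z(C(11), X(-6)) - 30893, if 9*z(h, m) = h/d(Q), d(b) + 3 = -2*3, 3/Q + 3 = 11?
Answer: -2502817/81 ≈ -30899.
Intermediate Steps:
Q = 3/8 (Q = 3/(-3 + 11) = 3/8 ≈ 0.37500)
C(M) = 4*M**2 (C(M) = (2*M)*(2*M) = 4*M**2)
d(b) = -9 (d(b) = -3 - 2*3 = -3 - 6 = -9)
X(n) = 4 - 6*n (X(n) = n*(-6) + 4 = -6*n + 4 = 4 - 6*n)
z(h, m) = -h/81 (z(h, m) = (h/(-9))/9 = (h*(-1/9))/9 = (-h/9)/9 = -h/81)
z(C(11), X(-6)) - 30893 = -4*11**2/81 - 30893 = -4*121/81 - 30893 = -1/81*484 - 30893 = -484/81 - 30893 = -2502817/81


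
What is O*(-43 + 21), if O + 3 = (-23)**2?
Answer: -11572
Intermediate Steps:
O = 526 (O = -3 + (-23)**2 = -3 + 529 = 526)
O*(-43 + 21) = 526*(-43 + 21) = 526*(-22) = -11572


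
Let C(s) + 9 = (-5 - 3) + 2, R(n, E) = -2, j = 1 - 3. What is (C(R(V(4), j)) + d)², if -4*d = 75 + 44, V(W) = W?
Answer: 32041/16 ≈ 2002.6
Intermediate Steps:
j = -2
C(s) = -15 (C(s) = -9 + ((-5 - 3) + 2) = -9 + (-8 + 2) = -9 - 6 = -15)
d = -119/4 (d = -(75 + 44)/4 = -¼*119 = -119/4 ≈ -29.750)
(C(R(V(4), j)) + d)² = (-15 - 119/4)² = (-179/4)² = 32041/16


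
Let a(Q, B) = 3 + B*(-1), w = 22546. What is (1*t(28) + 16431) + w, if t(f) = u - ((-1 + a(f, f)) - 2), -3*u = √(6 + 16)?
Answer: 39005 - √22/3 ≈ 39003.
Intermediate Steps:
a(Q, B) = 3 - B
u = -√22/3 (u = -√(6 + 16)/3 = -√22/3 ≈ -1.5635)
t(f) = f - √22/3 (t(f) = -√22/3 - ((-1 + (3 - f)) - 2) = -√22/3 - ((2 - f) - 2) = -√22/3 - (-1)*f = -√22/3 + f = f - √22/3)
(1*t(28) + 16431) + w = (1*(28 - √22/3) + 16431) + 22546 = ((28 - √22/3) + 16431) + 22546 = (16459 - √22/3) + 22546 = 39005 - √22/3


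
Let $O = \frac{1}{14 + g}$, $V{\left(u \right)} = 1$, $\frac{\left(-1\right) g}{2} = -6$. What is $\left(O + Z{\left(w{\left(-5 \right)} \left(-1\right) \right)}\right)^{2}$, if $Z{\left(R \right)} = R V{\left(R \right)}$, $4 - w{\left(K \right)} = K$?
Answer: $\frac{54289}{676} \approx 80.309$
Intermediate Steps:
$g = 12$ ($g = \left(-2\right) \left(-6\right) = 12$)
$w{\left(K \right)} = 4 - K$
$O = \frac{1}{26}$ ($O = \frac{1}{14 + 12} = \frac{1}{26} \approx 0.038462$)
$Z{\left(R \right)} = R$ ($Z{\left(R \right)} = R 1 = R$)
$\left(O + Z{\left(w{\left(-5 \right)} \left(-1\right) \right)}\right)^{2} = \left(\frac{1}{26} + \left(4 - -5\right) \left(-1\right)\right)^{2} = \left(\frac{1}{26} + \left(4 + 5\right) \left(-1\right)\right)^{2} = \left(\frac{1}{26} + 9 \left(-1\right)\right)^{2} = \left(\frac{1}{26} - 9\right)^{2} = \left(- \frac{233}{26}\right)^{2} = \frac{54289}{676}$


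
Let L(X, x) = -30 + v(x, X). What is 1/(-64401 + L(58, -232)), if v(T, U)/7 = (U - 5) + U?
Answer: -1/63654 ≈ -1.5710e-5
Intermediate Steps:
v(T, U) = -35 + 14*U (v(T, U) = 7*((U - 5) + U) = 7*((-5 + U) + U) = 7*(-5 + 2*U) = -35 + 14*U)
L(X, x) = -65 + 14*X (L(X, x) = -30 + (-35 + 14*X) = -65 + 14*X)
1/(-64401 + L(58, -232)) = 1/(-64401 + (-65 + 14*58)) = 1/(-64401 + (-65 + 812)) = 1/(-64401 + 747) = 1/(-63654) = -1/63654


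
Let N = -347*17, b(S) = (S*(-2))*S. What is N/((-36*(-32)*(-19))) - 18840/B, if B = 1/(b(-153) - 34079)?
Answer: 33359489424139/21888 ≈ 1.5241e+9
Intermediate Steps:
b(S) = -2*S² (b(S) = (-2*S)*S = -2*S²)
N = -5899
B = -1/80897 (B = 1/(-2*(-153)² - 34079) = 1/(-2*23409 - 34079) = 1/(-46818 - 34079) = 1/(-80897) = -1/80897 ≈ -1.2361e-5)
N/((-36*(-32)*(-19))) - 18840/B = -5899/(-36*(-32)*(-19)) - 18840/(-1/80897) = -5899/(1152*(-19)) - 18840*(-80897) = -5899/(-21888) + 1524099480 = -5899*(-1/21888) + 1524099480 = 5899/21888 + 1524099480 = 33359489424139/21888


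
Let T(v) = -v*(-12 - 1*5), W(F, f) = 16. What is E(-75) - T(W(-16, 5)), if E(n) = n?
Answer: -347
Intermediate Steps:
T(v) = 17*v (T(v) = -v*(-12 - 5) = -v*(-17) = -(-17)*v = 17*v)
E(-75) - T(W(-16, 5)) = -75 - 17*16 = -75 - 1*272 = -75 - 272 = -347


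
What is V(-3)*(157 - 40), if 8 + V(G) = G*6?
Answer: -3042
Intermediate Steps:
V(G) = -8 + 6*G (V(G) = -8 + G*6 = -8 + 6*G)
V(-3)*(157 - 40) = (-8 + 6*(-3))*(157 - 40) = (-8 - 18)*117 = -26*117 = -3042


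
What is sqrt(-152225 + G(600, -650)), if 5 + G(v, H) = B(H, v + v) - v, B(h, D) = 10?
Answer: 6*I*sqrt(4245) ≈ 390.92*I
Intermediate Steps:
G(v, H) = 5 - v (G(v, H) = -5 + (10 - v) = 5 - v)
sqrt(-152225 + G(600, -650)) = sqrt(-152225 + (5 - 1*600)) = sqrt(-152225 + (5 - 600)) = sqrt(-152225 - 595) = sqrt(-152820) = 6*I*sqrt(4245)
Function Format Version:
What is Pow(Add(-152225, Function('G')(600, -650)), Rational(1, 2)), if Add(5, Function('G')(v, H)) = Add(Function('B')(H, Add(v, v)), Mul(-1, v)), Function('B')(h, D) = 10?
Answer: Mul(6, I, Pow(4245, Rational(1, 2))) ≈ Mul(390.92, I)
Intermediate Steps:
Function('G')(v, H) = Add(5, Mul(-1, v)) (Function('G')(v, H) = Add(-5, Add(10, Mul(-1, v))) = Add(5, Mul(-1, v)))
Pow(Add(-152225, Function('G')(600, -650)), Rational(1, 2)) = Pow(Add(-152225, Add(5, Mul(-1, 600))), Rational(1, 2)) = Pow(Add(-152225, Add(5, -600)), Rational(1, 2)) = Pow(Add(-152225, -595), Rational(1, 2)) = Pow(-152820, Rational(1, 2)) = Mul(6, I, Pow(4245, Rational(1, 2)))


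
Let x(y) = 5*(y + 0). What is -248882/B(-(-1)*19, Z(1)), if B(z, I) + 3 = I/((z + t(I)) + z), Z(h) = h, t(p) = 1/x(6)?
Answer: 283974362/3393 ≈ 83694.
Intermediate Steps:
x(y) = 5*y
t(p) = 1/30 (t(p) = 1/(5*6) = 1/30)
B(z, I) = -3 + I/(1/30 + 2*z) (B(z, I) = -3 + I/((z + 1/30) + z) = -3 + I/((1/30 + z) + z) = -3 + I/(1/30 + 2*z))
-248882/B(-(-1)*19, Z(1)) = -248882*(1 + 60*(-(-1)*19))/(3*(-1 - (-60)*(-1*19) + 10*1)) = -248882*(1 + 60*(-1*(-19)))/(3*(-1 - (-60)*(-19) + 10)) = -248882*(1 + 60*19)/(3*(-1 - 60*19 + 10)) = -248882*(1 + 1140)/(3*(-1 - 1140 + 10)) = -248882/(3*(-1131)/1141) = -248882/(3*(1/1141)*(-1131)) = -248882/(-3393/1141) = -248882*(-1141/3393) = 283974362/3393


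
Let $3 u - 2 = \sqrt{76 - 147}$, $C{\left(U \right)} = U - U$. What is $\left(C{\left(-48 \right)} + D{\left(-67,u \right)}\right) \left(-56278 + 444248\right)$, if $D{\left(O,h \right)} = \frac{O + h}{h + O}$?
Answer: $387970$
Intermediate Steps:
$C{\left(U \right)} = 0$
$u = \frac{2}{3} + \frac{i \sqrt{71}}{3}$ ($u = \frac{2}{3} + \frac{\sqrt{76 - 147}}{3} = \frac{2}{3} + \frac{\sqrt{-71}}{3} = \frac{2}{3} + \frac{i \sqrt{71}}{3} \approx 0.66667 + 2.8087 i$)
$D{\left(O,h \right)} = 1$ ($D{\left(O,h \right)} = \frac{O + h}{O + h} = 1$)
$\left(C{\left(-48 \right)} + D{\left(-67,u \right)}\right) \left(-56278 + 444248\right) = \left(0 + 1\right) \left(-56278 + 444248\right) = 1 \cdot 387970 = 387970$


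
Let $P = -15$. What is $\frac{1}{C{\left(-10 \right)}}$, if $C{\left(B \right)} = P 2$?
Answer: $- \frac{1}{30} \approx -0.033333$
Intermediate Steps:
$C{\left(B \right)} = -30$ ($C{\left(B \right)} = \left(-15\right) 2 = -30$)
$\frac{1}{C{\left(-10 \right)}} = \frac{1}{-30} = - \frac{1}{30}$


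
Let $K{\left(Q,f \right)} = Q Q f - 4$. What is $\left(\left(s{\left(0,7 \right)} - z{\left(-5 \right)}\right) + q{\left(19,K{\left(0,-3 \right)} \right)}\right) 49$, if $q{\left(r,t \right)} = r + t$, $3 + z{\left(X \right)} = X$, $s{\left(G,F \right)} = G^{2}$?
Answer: $1127$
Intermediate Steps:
$K{\left(Q,f \right)} = -4 + f Q^{2}$ ($K{\left(Q,f \right)} = Q^{2} f - 4 = f Q^{2} - 4 = -4 + f Q^{2}$)
$z{\left(X \right)} = -3 + X$
$\left(\left(s{\left(0,7 \right)} - z{\left(-5 \right)}\right) + q{\left(19,K{\left(0,-3 \right)} \right)}\right) 49 = \left(\left(0^{2} - \left(-3 - 5\right)\right) + \left(19 - \left(4 + 3 \cdot 0^{2}\right)\right)\right) 49 = \left(\left(0 - -8\right) + \left(19 - 4\right)\right) 49 = \left(\left(0 + 8\right) + \left(19 + \left(-4 + 0\right)\right)\right) 49 = \left(8 + \left(19 - 4\right)\right) 49 = \left(8 + 15\right) 49 = 23 \cdot 49 = 1127$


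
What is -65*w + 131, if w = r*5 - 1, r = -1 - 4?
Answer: 1821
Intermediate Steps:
r = -5
w = -26 (w = -5*5 - 1 = -25 - 1 = -26)
-65*w + 131 = -65*(-26) + 131 = 1690 + 131 = 1821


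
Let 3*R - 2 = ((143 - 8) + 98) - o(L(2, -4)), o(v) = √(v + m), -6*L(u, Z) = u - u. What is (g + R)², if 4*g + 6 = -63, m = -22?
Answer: 178979/48 - 733*I*√22/18 ≈ 3728.7 - 191.0*I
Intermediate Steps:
g = -69/4 (g = -3/2 + (¼)*(-63) = -3/2 - 63/4 = -69/4 ≈ -17.250)
L(u, Z) = 0 (L(u, Z) = -(u - u)/6 = -⅙*0 = 0)
o(v) = √(-22 + v) (o(v) = √(v - 22) = √(-22 + v))
R = 235/3 - I*√22/3 (R = ⅔ + (((143 - 8) + 98) - √(-22 + 0))/3 = ⅔ + ((135 + 98) - √(-22))/3 = ⅔ + (233 - I*√22)/3 = ⅔ + (233/3 - I*√22/3) = 235/3 - I*√22/3 ≈ 78.333 - 1.5635*I)
(g + R)² = (-69/4 + (235/3 - I*√22/3))² = (733/12 - I*√22/3)²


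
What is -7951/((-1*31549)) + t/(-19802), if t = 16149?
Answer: -352039099/624733298 ≈ -0.56350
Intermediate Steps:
-7951/((-1*31549)) + t/(-19802) = -7951/((-1*31549)) + 16149/(-19802) = -7951/(-31549) + 16149*(-1/19802) = -7951*(-1/31549) - 16149/19802 = 7951/31549 - 16149/19802 = -352039099/624733298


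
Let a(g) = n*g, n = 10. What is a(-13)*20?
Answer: -2600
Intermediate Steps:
a(g) = 10*g
a(-13)*20 = (10*(-13))*20 = -130*20 = -2600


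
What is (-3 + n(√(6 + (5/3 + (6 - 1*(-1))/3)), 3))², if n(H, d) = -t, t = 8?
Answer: 121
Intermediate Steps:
n(H, d) = -8 (n(H, d) = -1*8 = -8)
(-3 + n(√(6 + (5/3 + (6 - 1*(-1))/3)), 3))² = (-3 - 8)² = (-11)² = 121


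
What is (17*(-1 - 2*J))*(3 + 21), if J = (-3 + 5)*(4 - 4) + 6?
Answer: -5304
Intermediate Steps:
J = 6 (J = 2*0 + 6 = 0 + 6 = 6)
(17*(-1 - 2*J))*(3 + 21) = (17*(-1 - 2*6))*(3 + 21) = (17*(-1 - 12))*24 = (17*(-13))*24 = -221*24 = -5304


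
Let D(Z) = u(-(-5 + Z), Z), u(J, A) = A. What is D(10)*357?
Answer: 3570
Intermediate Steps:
D(Z) = Z
D(10)*357 = 10*357 = 3570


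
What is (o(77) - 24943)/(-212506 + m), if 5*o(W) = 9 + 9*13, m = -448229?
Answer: 124589/3303675 ≈ 0.037712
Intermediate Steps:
o(W) = 126/5 (o(W) = (9 + 9*13)/5 = (9 + 117)/5 = (⅕)*126 = 126/5)
(o(77) - 24943)/(-212506 + m) = (126/5 - 24943)/(-212506 - 448229) = -124589/5/(-660735) = -124589/5*(-1/660735) = 124589/3303675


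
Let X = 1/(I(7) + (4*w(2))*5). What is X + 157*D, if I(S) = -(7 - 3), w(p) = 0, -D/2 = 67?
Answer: -84153/4 ≈ -21038.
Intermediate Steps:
D = -134 (D = -2*67 = -134)
I(S) = -4 (I(S) = -1*4 = -4)
X = -¼ (X = 1/(-4 + (4*0)*5) = 1/(-4 + 0*5) = 1/(-4 + 0) = 1/(-4) = -¼ ≈ -0.25000)
X + 157*D = -¼ + 157*(-134) = -¼ - 21038 = -84153/4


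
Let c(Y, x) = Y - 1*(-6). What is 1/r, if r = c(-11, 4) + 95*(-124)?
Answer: -1/11785 ≈ -8.4854e-5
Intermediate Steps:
c(Y, x) = 6 + Y (c(Y, x) = Y + 6 = 6 + Y)
r = -11785 (r = (6 - 11) + 95*(-124) = -5 - 11780 = -11785)
1/r = 1/(-11785) = -1/11785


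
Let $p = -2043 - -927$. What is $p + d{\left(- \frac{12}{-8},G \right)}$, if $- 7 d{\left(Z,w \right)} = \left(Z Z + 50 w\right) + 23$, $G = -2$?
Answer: $- \frac{30949}{28} \approx -1105.3$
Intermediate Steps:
$p = -1116$ ($p = -2043 + 927 = -1116$)
$d{\left(Z,w \right)} = - \frac{23}{7} - \frac{50 w}{7} - \frac{Z^{2}}{7}$ ($d{\left(Z,w \right)} = - \frac{\left(Z Z + 50 w\right) + 23}{7} = - \frac{\left(Z^{2} + 50 w\right) + 23}{7} = - \frac{23 + Z^{2} + 50 w}{7} = - \frac{23}{7} - \frac{50 w}{7} - \frac{Z^{2}}{7}$)
$p + d{\left(- \frac{12}{-8},G \right)} = -1116 - \left(-11 + \frac{9}{28}\right) = -1116 - - \frac{299}{28} = -1116 + \frac{299}{28} = - \frac{30949}{28}$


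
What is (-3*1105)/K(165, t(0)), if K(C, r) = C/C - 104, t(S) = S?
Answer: 3315/103 ≈ 32.184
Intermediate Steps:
K(C, r) = -103 (K(C, r) = 1 - 104 = -103)
(-3*1105)/K(165, t(0)) = -3*1105/(-103) = -3315*(-1/103) = 3315/103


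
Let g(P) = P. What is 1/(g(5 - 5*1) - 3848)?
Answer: -1/3848 ≈ -0.00025988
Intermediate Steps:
1/(g(5 - 5*1) - 3848) = 1/((5 - 5*1) - 3848) = 1/((5 - 5) - 3848) = 1/(0 - 3848) = 1/(-3848) = -1/3848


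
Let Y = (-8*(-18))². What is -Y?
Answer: -20736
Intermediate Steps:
Y = 20736 (Y = 144² = 20736)
-Y = -1*20736 = -20736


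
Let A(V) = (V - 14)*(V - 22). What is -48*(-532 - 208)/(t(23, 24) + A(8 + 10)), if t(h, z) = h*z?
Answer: 4440/67 ≈ 66.269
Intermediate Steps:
A(V) = (-22 + V)*(-14 + V) (A(V) = (-14 + V)*(-22 + V) = (-22 + V)*(-14 + V))
-48*(-532 - 208)/(t(23, 24) + A(8 + 10)) = -48*(-532 - 208)/(23*24 + (308 + (8 + 10)² - 36*(8 + 10))) = -(-35520)/(552 + (308 + 18² - 36*18)) = -(-35520)/(552 + (308 + 324 - 648)) = -(-35520)/(552 - 16) = -(-35520)/536 = -48*(-185/134) = 4440/67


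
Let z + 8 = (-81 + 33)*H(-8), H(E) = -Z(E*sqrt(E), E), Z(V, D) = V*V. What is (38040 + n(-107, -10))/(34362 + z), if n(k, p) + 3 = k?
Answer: 18965/4889 ≈ 3.8791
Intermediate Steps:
Z(V, D) = V**2
n(k, p) = -3 + k
H(E) = -E**3 (H(E) = -(E*sqrt(E))**2 = -(E**(3/2))**2 = -E**3)
z = -24584 (z = -8 + (-81 + 33)*(-1*(-8)**3) = -8 - (-48)*(-512) = -8 - 48*512 = -8 - 24576 = -24584)
(38040 + n(-107, -10))/(34362 + z) = (38040 + (-3 - 107))/(34362 - 24584) = (38040 - 110)/9778 = 37930*(1/9778) = 18965/4889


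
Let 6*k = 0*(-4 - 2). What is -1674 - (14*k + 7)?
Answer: -1681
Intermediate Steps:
k = 0 (k = (0*(-4 - 2))/6 = (0*(-6))/6 = (⅙)*0 = 0)
-1674 - (14*k + 7) = -1674 - (14*0 + 7) = -1674 - (0 + 7) = -1674 - 1*7 = -1674 - 7 = -1681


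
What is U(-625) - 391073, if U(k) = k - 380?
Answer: -392078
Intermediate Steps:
U(k) = -380 + k
U(-625) - 391073 = (-380 - 625) - 391073 = -1005 - 391073 = -392078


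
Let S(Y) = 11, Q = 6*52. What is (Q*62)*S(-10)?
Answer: 212784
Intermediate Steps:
Q = 312
(Q*62)*S(-10) = (312*62)*11 = 19344*11 = 212784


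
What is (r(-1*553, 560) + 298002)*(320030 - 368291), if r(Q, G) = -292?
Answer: -14367782310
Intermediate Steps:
(r(-1*553, 560) + 298002)*(320030 - 368291) = (-292 + 298002)*(320030 - 368291) = 297710*(-48261) = -14367782310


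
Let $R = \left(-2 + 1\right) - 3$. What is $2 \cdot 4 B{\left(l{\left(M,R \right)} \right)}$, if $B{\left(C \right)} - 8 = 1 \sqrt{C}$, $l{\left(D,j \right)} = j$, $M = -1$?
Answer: $64 + 16 i \approx 64.0 + 16.0 i$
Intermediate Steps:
$R = -4$ ($R = -1 - 3 = -4$)
$B{\left(C \right)} = 8 + \sqrt{C}$ ($B{\left(C \right)} = 8 + 1 \sqrt{C} = 8 + \sqrt{C}$)
$2 \cdot 4 B{\left(l{\left(M,R \right)} \right)} = 2 \cdot 4 \left(8 + \sqrt{-4}\right) = 8 \left(8 + 2 i\right) = 64 + 16 i$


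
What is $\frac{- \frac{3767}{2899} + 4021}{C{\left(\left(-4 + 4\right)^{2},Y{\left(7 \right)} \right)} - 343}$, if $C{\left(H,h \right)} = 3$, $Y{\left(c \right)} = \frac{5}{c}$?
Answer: $- \frac{2913278}{246415} \approx -11.823$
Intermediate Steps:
$\frac{- \frac{3767}{2899} + 4021}{C{\left(\left(-4 + 4\right)^{2},Y{\left(7 \right)} \right)} - 343} = \frac{- \frac{3767}{2899} + 4021}{3 - 343} = \frac{\left(-3767\right) \frac{1}{2899} + 4021}{-340} = \left(- \frac{3767}{2899} + 4021\right) \left(- \frac{1}{340}\right) = \frac{11653112}{2899} \left(- \frac{1}{340}\right) = - \frac{2913278}{246415}$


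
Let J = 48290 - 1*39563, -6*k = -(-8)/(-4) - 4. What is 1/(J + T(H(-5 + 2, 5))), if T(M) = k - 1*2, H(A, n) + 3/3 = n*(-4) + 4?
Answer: 1/8726 ≈ 0.00011460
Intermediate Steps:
H(A, n) = 3 - 4*n (H(A, n) = -1 + (n*(-4) + 4) = -1 + (-4*n + 4) = -1 + (4 - 4*n) = 3 - 4*n)
k = 1 (k = -(-(-8)/(-4) - 4)/6 = -(-(-8)*(-1)/4 - 4)/6 = -(-2*1 - 4)/6 = -(-2 - 4)/6 = -1/6*(-6) = 1)
J = 8727 (J = 48290 - 39563 = 8727)
T(M) = -1 (T(M) = 1 - 1*2 = 1 - 2 = -1)
1/(J + T(H(-5 + 2, 5))) = 1/(8727 - 1) = 1/8726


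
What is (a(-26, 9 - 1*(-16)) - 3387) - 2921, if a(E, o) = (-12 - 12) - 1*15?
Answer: -6347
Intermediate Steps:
a(E, o) = -39 (a(E, o) = -24 - 15 = -39)
(a(-26, 9 - 1*(-16)) - 3387) - 2921 = (-39 - 3387) - 2921 = -3426 - 2921 = -6347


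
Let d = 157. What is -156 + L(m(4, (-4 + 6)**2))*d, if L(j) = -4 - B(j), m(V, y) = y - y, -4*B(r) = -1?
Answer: -3293/4 ≈ -823.25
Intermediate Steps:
B(r) = 1/4 (B(r) = -1/4*(-1) = 1/4)
m(V, y) = 0
L(j) = -17/4 (L(j) = -4 - 1*1/4 = -4 - 1/4 = -17/4)
-156 + L(m(4, (-4 + 6)**2))*d = -156 - 17/4*157 = -156 - 2669/4 = -3293/4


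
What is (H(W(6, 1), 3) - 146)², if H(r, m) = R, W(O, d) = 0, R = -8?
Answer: 23716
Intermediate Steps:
H(r, m) = -8
(H(W(6, 1), 3) - 146)² = (-8 - 146)² = (-154)² = 23716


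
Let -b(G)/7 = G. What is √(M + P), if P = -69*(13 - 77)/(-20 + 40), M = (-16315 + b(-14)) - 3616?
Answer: I*√490305/5 ≈ 140.04*I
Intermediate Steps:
b(G) = -7*G
M = -19833 (M = (-16315 - 7*(-14)) - 3616 = (-16315 + 98) - 3616 = -16217 - 3616 = -19833)
P = 1104/5 (P = -(-4416)/20 = -69*(-16/5) = 1104/5 ≈ 220.80)
√(M + P) = √(-19833 + 1104/5) = √(-98061/5) = I*√490305/5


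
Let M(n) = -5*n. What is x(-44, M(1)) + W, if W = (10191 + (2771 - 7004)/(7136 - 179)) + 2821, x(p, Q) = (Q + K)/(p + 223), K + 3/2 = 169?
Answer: 10802836961/830202 ≈ 13012.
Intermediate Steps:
K = 335/2 (K = -3/2 + 169 = 335/2 ≈ 167.50)
x(p, Q) = (335/2 + Q)/(223 + p) (x(p, Q) = (Q + 335/2)/(p + 223) = (335/2 + Q)/(223 + p))
W = 30173417/2319 (W = (10191 - 4233/6957) + 2821 = (10191 - 4233*1/6957) + 2821 = (10191 - 1411/2319) + 2821 = 23631518/2319 + 2821 = 30173417/2319 ≈ 13011.)
x(-44, M(1)) + W = (335/2 - 5*1)/(223 - 44) + 30173417/2319 = (335/2 - 5)/179 + 30173417/2319 = (1/179)*(325/2) + 30173417/2319 = 325/358 + 30173417/2319 = 10802836961/830202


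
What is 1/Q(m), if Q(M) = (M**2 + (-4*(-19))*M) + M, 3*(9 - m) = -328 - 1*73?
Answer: 9/282052 ≈ 3.1909e-5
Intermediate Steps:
m = 428/3 (m = 9 - (-328 - 1*73)/3 = 9 - (-328 - 73)/3 = 9 - 1/3*(-401) = 9 + 401/3 = 428/3 ≈ 142.67)
Q(M) = M**2 + 77*M (Q(M) = (M**2 + 76*M) + M = M**2 + 77*M)
1/Q(m) = 1/(428*(77 + 428/3)/3) = 1/((428/3)*(659/3)) = 1/(282052/9) = 9/282052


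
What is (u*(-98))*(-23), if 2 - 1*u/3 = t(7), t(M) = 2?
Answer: 0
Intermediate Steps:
u = 0 (u = 6 - 3*2 = 6 - 6 = 0)
(u*(-98))*(-23) = (0*(-98))*(-23) = 0*(-23) = 0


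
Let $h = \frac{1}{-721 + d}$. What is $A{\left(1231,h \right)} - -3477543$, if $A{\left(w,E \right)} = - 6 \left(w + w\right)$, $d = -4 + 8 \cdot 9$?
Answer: $3462771$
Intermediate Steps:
$d = 68$ ($d = -4 + 72 = 68$)
$h = - \frac{1}{653}$ ($h = \frac{1}{-721 + 68} = \frac{1}{-653} = - \frac{1}{653} \approx -0.0015314$)
$A{\left(w,E \right)} = - 12 w$ ($A{\left(w,E \right)} = - 6 \cdot 2 w = - 12 w$)
$A{\left(1231,h \right)} - -3477543 = \left(-12\right) 1231 - -3477543 = -14772 + 3477543 = 3462771$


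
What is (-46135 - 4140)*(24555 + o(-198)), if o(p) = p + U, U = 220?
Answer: -1235608675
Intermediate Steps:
o(p) = 220 + p (o(p) = p + 220 = 220 + p)
(-46135 - 4140)*(24555 + o(-198)) = (-46135 - 4140)*(24555 + (220 - 198)) = -50275*(24555 + 22) = -50275*24577 = -1235608675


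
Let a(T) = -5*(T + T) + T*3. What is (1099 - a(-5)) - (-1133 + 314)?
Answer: 1883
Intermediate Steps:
a(T) = -7*T (a(T) = -10*T + 3*T = -7*T)
(1099 - a(-5)) - (-1133 + 314) = (1099 - (-7)*(-5)) - (-1133 + 314) = (1099 - 1*35) - 1*(-819) = (1099 - 35) + 819 = 1064 + 819 = 1883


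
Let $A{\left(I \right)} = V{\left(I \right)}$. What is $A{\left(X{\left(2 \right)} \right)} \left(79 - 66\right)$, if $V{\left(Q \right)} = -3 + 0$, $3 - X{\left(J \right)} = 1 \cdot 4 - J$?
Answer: $-39$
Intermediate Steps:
$X{\left(J \right)} = -1 + J$ ($X{\left(J \right)} = 3 - \left(1 \cdot 4 - J\right) = 3 - \left(4 - J\right) = 3 + \left(-4 + J\right) = -1 + J$)
$V{\left(Q \right)} = -3$
$A{\left(I \right)} = -3$
$A{\left(X{\left(2 \right)} \right)} \left(79 - 66\right) = - 3 \left(79 - 66\right) = \left(-3\right) 13 = -39$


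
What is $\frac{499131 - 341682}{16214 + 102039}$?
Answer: $\frac{157449}{118253} \approx 1.3315$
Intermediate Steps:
$\frac{499131 - 341682}{16214 + 102039} = \frac{157449}{118253}$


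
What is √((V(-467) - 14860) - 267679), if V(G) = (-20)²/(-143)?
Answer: I*√5777697211/143 ≈ 531.55*I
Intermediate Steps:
V(G) = -400/143 (V(G) = 400*(-1/143) = -400/143)
√((V(-467) - 14860) - 267679) = √((-400/143 - 14860) - 267679) = √(-2125380/143 - 267679) = √(-40403477/143) = I*√5777697211/143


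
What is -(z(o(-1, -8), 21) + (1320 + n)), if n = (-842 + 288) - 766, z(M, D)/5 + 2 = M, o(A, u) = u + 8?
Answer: 10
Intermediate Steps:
o(A, u) = 8 + u
z(M, D) = -10 + 5*M
n = -1320 (n = -554 - 766 = -1320)
-(z(o(-1, -8), 21) + (1320 + n)) = -((-10 + 5*(8 - 8)) + (1320 - 1320)) = -((-10 + 5*0) + 0) = -((-10 + 0) + 0) = -(-10 + 0) = -1*(-10) = 10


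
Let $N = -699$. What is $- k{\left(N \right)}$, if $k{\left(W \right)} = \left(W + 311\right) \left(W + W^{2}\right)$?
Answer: $189305976$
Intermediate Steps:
$k{\left(W \right)} = \left(311 + W\right) \left(W + W^{2}\right)$
$- k{\left(N \right)} = - \left(-699\right) \left(311 + \left(-699\right)^{2} + 312 \left(-699\right)\right) = - \left(-699\right) \left(311 + 488601 - 218088\right) = - \left(-699\right) 270824 = \left(-1\right) \left(-189305976\right) = 189305976$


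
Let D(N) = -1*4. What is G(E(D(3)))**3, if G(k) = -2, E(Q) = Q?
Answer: -8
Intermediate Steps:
D(N) = -4
G(E(D(3)))**3 = (-2)**3 = -8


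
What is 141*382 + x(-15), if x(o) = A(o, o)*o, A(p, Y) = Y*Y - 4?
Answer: 50547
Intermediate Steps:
A(p, Y) = -4 + Y**2 (A(p, Y) = Y**2 - 4 = -4 + Y**2)
x(o) = o*(-4 + o**2) (x(o) = (-4 + o**2)*o = o*(-4 + o**2))
141*382 + x(-15) = 141*382 - 15*(-4 + (-15)**2) = 53862 - 15*(-4 + 225) = 53862 - 15*221 = 53862 - 3315 = 50547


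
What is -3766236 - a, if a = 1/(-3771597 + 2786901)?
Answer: -3708597524255/984696 ≈ -3.7662e+6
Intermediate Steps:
a = -1/984696 (a = 1/(-984696) = -1/984696 ≈ -1.0155e-6)
-3766236 - a = -3766236 - 1*(-1/984696) = -3766236 + 1/984696 = -3708597524255/984696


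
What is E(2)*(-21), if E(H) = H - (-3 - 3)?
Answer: -168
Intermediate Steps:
E(H) = 6 + H (E(H) = H - 1*(-6) = H + 6 = 6 + H)
E(2)*(-21) = (6 + 2)*(-21) = 8*(-21) = -168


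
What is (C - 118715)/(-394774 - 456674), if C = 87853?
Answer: 1187/32748 ≈ 0.036246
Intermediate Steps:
(C - 118715)/(-394774 - 456674) = (87853 - 118715)/(-394774 - 456674) = -30862/(-851448) = -30862*(-1/851448) = 1187/32748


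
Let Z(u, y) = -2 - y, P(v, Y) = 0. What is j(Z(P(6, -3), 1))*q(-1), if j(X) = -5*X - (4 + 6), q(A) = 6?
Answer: 30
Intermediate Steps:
j(X) = -10 - 5*X (j(X) = -5*X - 1*10 = -5*X - 10 = -10 - 5*X)
j(Z(P(6, -3), 1))*q(-1) = (-10 - 5*(-2 - 1*1))*6 = (-10 - 5*(-2 - 1))*6 = (-10 - 5*(-3))*6 = (-10 + 15)*6 = 5*6 = 30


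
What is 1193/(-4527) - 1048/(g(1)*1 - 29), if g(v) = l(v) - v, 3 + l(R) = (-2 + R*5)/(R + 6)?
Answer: 2744839/86013 ≈ 31.912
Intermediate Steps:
l(R) = -3 + (-2 + 5*R)/(6 + R) (l(R) = -3 + (-2 + R*5)/(R + 6) = -3 + (-2 + 5*R)/(6 + R))
g(v) = -v + 2*(-10 + v)/(6 + v) (g(v) = 2*(-10 + v)/(6 + v) - v = -v + 2*(-10 + v)/(6 + v))
1193/(-4527) - 1048/(g(1)*1 - 29) = 1193/(-4527) - 1048/(((-20 + 2*1 - 1*1*(6 + 1))/(6 + 1))*1 - 29) = 1193*(-1/4527) - 1048/(((-20 + 2 - 1*1*7)/7)*1 - 29) = -1193/4527 - 1048/(((-20 + 2 - 7)/7)*1 - 29) = -1193/4527 - 1048/(((⅐)*(-25))*1 - 29) = -1193/4527 - 1048/(-25/7*1 - 29) = -1193/4527 - 1048/(-25/7 - 29) = -1193/4527 - 1048/(-228/7) = -1193/4527 - 1048*(-7/228) = -1193/4527 + 1834/57 = 2744839/86013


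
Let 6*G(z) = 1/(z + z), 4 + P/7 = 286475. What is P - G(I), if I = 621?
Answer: 14943473243/7452 ≈ 2.0053e+6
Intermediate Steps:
P = 2005297 (P = -28 + 7*286475 = -28 + 2005325 = 2005297)
G(z) = 1/(12*z) (G(z) = 1/(6*(z + z)) = 1/(6*((2*z))) = (1/(2*z))/6 = 1/(12*z))
P - G(I) = 2005297 - 1/(12*621) = 2005297 - 1*1/7452 = 2005297 - 1/7452 = 14943473243/7452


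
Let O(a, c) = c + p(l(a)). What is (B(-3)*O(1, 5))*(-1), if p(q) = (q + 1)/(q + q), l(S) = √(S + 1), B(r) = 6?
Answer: -33 - 3*√2/2 ≈ -35.121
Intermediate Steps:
l(S) = √(1 + S)
p(q) = (1 + q)/(2*q) (p(q) = (1 + q)/((2*q)) = (1 + q)*(1/(2*q)) = (1 + q)/(2*q))
O(a, c) = c + (1 + √(1 + a))/(2*√(1 + a)) (O(a, c) = c + (1 + √(1 + a))/(2*(√(1 + a))) = c + (1 + √(1 + a))/(2*√(1 + a)))
(B(-3)*O(1, 5))*(-1) = (6*(½ + 5 + 1/(2*√(1 + 1))))*(-1) = (6*(½ + 5 + 1/(2*√2)))*(-1) = (6*(½ + 5 + (√2/2)/2))*(-1) = (6*(½ + 5 + √2/4))*(-1) = (6*(11/2 + √2/4))*(-1) = (33 + 3*√2/2)*(-1) = -33 - 3*√2/2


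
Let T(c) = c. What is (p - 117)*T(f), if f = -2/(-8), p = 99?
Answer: -9/2 ≈ -4.5000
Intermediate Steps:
f = 1/4 (f = -2*(-1/8) = 1/4 ≈ 0.25000)
(p - 117)*T(f) = (99 - 117)*(1/4) = -18*1/4 = -9/2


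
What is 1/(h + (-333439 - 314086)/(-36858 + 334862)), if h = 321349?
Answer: 298004/95762639871 ≈ 3.1119e-6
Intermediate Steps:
1/(h + (-333439 - 314086)/(-36858 + 334862)) = 1/(321349 + (-333439 - 314086)/(-36858 + 334862)) = 1/(321349 - 647525/298004) = 1/(95762639871/298004) = 298004/95762639871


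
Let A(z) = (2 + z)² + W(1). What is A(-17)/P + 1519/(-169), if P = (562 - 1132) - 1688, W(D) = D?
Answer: -1734048/190801 ≈ -9.0883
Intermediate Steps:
P = -2258 (P = -570 - 1688 = -2258)
A(z) = 1 + (2 + z)² (A(z) = (2 + z)² + 1 = 1 + (2 + z)²)
A(-17)/P + 1519/(-169) = (1 + (2 - 17)²)/(-2258) + 1519/(-169) = (1 + (-15)²)*(-1/2258) + 1519*(-1/169) = (1 + 225)*(-1/2258) - 1519/169 = 226*(-1/2258) - 1519/169 = -113/1129 - 1519/169 = -1734048/190801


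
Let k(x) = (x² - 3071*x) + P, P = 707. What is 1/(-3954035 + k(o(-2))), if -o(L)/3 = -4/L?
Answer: -1/3934866 ≈ -2.5414e-7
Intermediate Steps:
o(L) = 12/L (o(L) = -(-12)/L = 12/L)
k(x) = 707 + x² - 3071*x (k(x) = (x² - 3071*x) + 707 = 707 + x² - 3071*x)
1/(-3954035 + k(o(-2))) = 1/(-3954035 + (707 + (12/(-2))² - 36852/(-2))) = 1/(-3954035 + (707 + (12*(-½))² - 36852*(-1)/2)) = 1/(-3954035 + (707 + (-6)² - 3071*(-6))) = 1/(-3954035 + (707 + 36 + 18426)) = 1/(-3954035 + 19169) = 1/(-3934866) = -1/3934866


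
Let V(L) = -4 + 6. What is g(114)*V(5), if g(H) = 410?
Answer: 820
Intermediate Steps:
V(L) = 2
g(114)*V(5) = 410*2 = 820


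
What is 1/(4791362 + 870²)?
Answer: 1/5548262 ≈ 1.8024e-7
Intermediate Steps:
1/(4791362 + 870²) = 1/(4791362 + 756900) = 1/5548262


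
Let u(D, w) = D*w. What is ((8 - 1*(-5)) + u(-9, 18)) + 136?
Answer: -13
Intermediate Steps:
((8 - 1*(-5)) + u(-9, 18)) + 136 = ((8 - 1*(-5)) - 9*18) + 136 = ((8 + 5) - 162) + 136 = (13 - 162) + 136 = -149 + 136 = -13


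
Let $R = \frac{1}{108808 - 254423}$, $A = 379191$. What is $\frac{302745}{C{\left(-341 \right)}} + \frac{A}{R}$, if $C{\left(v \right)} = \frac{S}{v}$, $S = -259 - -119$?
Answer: $- \frac{1546024481811}{28} \approx -5.5215 \cdot 10^{10}$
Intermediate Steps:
$S = -140$ ($S = -259 + 119 = -140$)
$R = - \frac{1}{145615}$ ($R = \frac{1}{-145615} = - \frac{1}{145615} \approx -6.8674 \cdot 10^{-6}$)
$C{\left(v \right)} = - \frac{140}{v}$
$\frac{302745}{C{\left(-341 \right)}} + \frac{A}{R} = \frac{302745}{\left(-140\right) \frac{1}{-341}} + \frac{379191}{- \frac{1}{145615}} = \frac{302745}{\left(-140\right) \left(- \frac{1}{341}\right)} + 379191 \left(-145615\right) = \frac{302745}{\frac{140}{341}} - 55215897465 = 302745 \cdot \frac{341}{140} - 55215897465 = \frac{20647209}{28} - 55215897465 = - \frac{1546024481811}{28}$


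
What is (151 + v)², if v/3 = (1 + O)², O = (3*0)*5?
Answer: 23716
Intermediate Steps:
O = 0 (O = 0*5 = 0)
v = 3 (v = 3*(1 + 0)² = 3*1² = 3*1 = 3)
(151 + v)² = (151 + 3)² = 154² = 23716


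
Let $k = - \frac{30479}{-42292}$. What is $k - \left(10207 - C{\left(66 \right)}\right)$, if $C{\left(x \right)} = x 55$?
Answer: $- \frac{278124005}{42292} \approx -6576.3$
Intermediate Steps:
$C{\left(x \right)} = 55 x$
$k = \frac{30479}{42292}$ ($k = \left(-30479\right) \left(- \frac{1}{42292}\right) = \frac{30479}{42292} \approx 0.72068$)
$k - \left(10207 - C{\left(66 \right)}\right) = \frac{30479}{42292} - \left(10207 - 55 \cdot 66\right) = \frac{30479}{42292} - \left(10207 - 3630\right) = \frac{30479}{42292} - 6577 = - \frac{278124005}{42292}$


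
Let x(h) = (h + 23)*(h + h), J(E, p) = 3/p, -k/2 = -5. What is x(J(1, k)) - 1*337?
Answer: -16151/50 ≈ -323.02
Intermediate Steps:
k = 10 (k = -2*(-5) = 10)
x(h) = 2*h*(23 + h) (x(h) = (23 + h)*(2*h) = 2*h*(23 + h))
x(J(1, k)) - 1*337 = 2*(3/10)*(23 + 3/10) - 1*337 = 2*(3*(1/10))*(23 + 3*(1/10)) - 337 = 2*(3/10)*(23 + 3/10) - 337 = 2*(3/10)*(233/10) - 337 = 699/50 - 337 = -16151/50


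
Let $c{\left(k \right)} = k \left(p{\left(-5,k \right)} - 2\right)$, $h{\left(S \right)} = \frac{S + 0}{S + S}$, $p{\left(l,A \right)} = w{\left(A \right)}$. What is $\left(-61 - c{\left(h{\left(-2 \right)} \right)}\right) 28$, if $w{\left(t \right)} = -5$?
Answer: $-1610$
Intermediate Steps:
$p{\left(l,A \right)} = -5$
$h{\left(S \right)} = \frac{1}{2}$ ($h{\left(S \right)} = \frac{S}{2 S} = S \frac{1}{2 S} = \frac{1}{2}$)
$c{\left(k \right)} = - 7 k$ ($c{\left(k \right)} = k \left(-5 - 2\right) = k \left(-7\right) = - 7 k$)
$\left(-61 - c{\left(h{\left(-2 \right)} \right)}\right) 28 = \left(-61 - \left(-7\right) \frac{1}{2}\right) 28 = \left(-61 - - \frac{7}{2}\right) 28 = \left(-61 + \frac{7}{2}\right) 28 = \left(- \frac{115}{2}\right) 28 = -1610$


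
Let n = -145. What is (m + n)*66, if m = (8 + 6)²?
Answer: 3366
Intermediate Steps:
m = 196 (m = 14² = 196)
(m + n)*66 = (196 - 145)*66 = 51*66 = 3366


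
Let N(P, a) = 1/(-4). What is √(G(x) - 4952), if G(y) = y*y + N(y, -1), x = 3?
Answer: 39*I*√13/2 ≈ 70.308*I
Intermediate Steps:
N(P, a) = -¼
G(y) = -¼ + y² (G(y) = y*y - ¼ = y² - ¼ = -¼ + y²)
√(G(x) - 4952) = √((-¼ + 3²) - 4952) = √((-¼ + 9) - 4952) = √(35/4 - 4952) = √(-19773/4) = 39*I*√13/2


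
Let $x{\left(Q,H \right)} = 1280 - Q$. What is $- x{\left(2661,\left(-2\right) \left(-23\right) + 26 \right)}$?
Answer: $1381$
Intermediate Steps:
$- x{\left(2661,\left(-2\right) \left(-23\right) + 26 \right)} = - (1280 - 2661) = \left(-1\right) \left(-1381\right) = 1381$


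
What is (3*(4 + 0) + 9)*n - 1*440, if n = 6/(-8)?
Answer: -1823/4 ≈ -455.75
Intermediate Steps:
n = -3/4 (n = 6*(-1/8) = -3/4 ≈ -0.75000)
(3*(4 + 0) + 9)*n - 1*440 = (3*(4 + 0) + 9)*(-3/4) - 1*440 = (3*4 + 9)*(-3/4) - 440 = (12 + 9)*(-3/4) - 440 = 21*(-3/4) - 440 = -63/4 - 440 = -1823/4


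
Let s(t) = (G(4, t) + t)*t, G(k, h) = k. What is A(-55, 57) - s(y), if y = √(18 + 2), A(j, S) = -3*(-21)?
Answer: 43 - 8*√5 ≈ 25.111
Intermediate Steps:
A(j, S) = 63
y = 2*√5 (y = √20 = 2*√5 ≈ 4.4721)
s(t) = t*(4 + t) (s(t) = (4 + t)*t = t*(4 + t))
A(-55, 57) - s(y) = 63 - 2*√5*(4 + 2*√5)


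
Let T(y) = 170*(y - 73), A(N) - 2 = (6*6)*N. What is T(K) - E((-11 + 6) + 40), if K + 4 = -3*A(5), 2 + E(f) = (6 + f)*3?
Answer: -106031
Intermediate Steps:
E(f) = 16 + 3*f (E(f) = -2 + (6 + f)*3 = -2 + (18 + 3*f) = 16 + 3*f)
A(N) = 2 + 36*N (A(N) = 2 + (6*6)*N = 2 + 36*N)
K = -550 (K = -4 - 3*(2 + 36*5) = -4 - 3*(2 + 180) = -4 - 3*182 = -4 - 546 = -550)
T(y) = -12410 + 170*y (T(y) = 170*(-73 + y) = -12410 + 170*y)
T(K) - E((-11 + 6) + 40) = (-12410 + 170*(-550)) - (16 + 3*((-11 + 6) + 40)) = (-12410 - 93500) - (16 + 3*(-5 + 40)) = -105910 - (16 + 3*35) = -105910 - (16 + 105) = -105910 - 1*121 = -105910 - 121 = -106031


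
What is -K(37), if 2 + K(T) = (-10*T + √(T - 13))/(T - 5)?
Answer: 217/16 - √6/16 ≈ 13.409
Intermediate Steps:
K(T) = -2 + (√(-13 + T) - 10*T)/(-5 + T) (K(T) = -2 + (-10*T + √(T - 13))/(T - 5) = -2 + (-10*T + √(-13 + T))/(-5 + T) = -2 + (√(-13 + T) - 10*T)/(-5 + T))
-K(37) = -(10 + √(-13 + 37) - 12*37)/(-5 + 37) = -(10 + √24 - 444)/32 = -(10 + 2*√6 - 444)/32 = -(-434 + 2*√6)/32 = -(-217/16 + √6/16) = 217/16 - √6/16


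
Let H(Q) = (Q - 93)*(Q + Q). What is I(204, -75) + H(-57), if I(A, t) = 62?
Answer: 17162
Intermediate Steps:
H(Q) = 2*Q*(-93 + Q) (H(Q) = (-93 + Q)*(2*Q) = 2*Q*(-93 + Q))
I(204, -75) + H(-57) = 62 + 2*(-57)*(-93 - 57) = 62 + 2*(-57)*(-150) = 62 + 17100 = 17162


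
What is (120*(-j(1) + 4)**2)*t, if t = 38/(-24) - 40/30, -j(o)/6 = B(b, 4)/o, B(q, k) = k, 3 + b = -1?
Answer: -274400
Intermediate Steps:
b = -4 (b = -3 - 1 = -4)
j(o) = -24/o
t = -35/12 (t = 38*(-1/24) - 40*1/30 = -19/12 - 4/3 = -35/12 ≈ -2.9167)
(120*(-j(1) + 4)**2)*t = (120*(-(-24)/1 + 4)**2)*(-35/12) = (120*(-(-24) + 4)**2)*(-35/12) = (120*(-1*(-24) + 4)**2)*(-35/12) = (120*(24 + 4)**2)*(-35/12) = (120*28**2)*(-35/12) = (120*784)*(-35/12) = 94080*(-35/12) = -274400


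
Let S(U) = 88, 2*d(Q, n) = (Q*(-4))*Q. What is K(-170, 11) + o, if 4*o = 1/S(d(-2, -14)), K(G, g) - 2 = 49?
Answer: 17953/352 ≈ 51.003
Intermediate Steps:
K(G, g) = 51 (K(G, g) = 2 + 49 = 51)
d(Q, n) = -2*Q² (d(Q, n) = ((Q*(-4))*Q)/2 = ((-4*Q)*Q)/2 = (-4*Q²)/2 = -2*Q²)
o = 1/352 (o = (¼)/88 = (¼)*(1/88) = 1/352 ≈ 0.0028409)
K(-170, 11) + o = 51 + 1/352 = 17953/352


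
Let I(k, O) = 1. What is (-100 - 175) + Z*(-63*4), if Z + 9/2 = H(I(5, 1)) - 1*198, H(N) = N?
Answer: 50503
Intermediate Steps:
Z = -403/2 (Z = -9/2 + (1 - 1*198) = -9/2 + (1 - 198) = -9/2 - 197 = -403/2 ≈ -201.50)
(-100 - 175) + Z*(-63*4) = (-100 - 175) - (-25389)*4/2 = -275 - 403/2*(-252) = -275 + 50778 = 50503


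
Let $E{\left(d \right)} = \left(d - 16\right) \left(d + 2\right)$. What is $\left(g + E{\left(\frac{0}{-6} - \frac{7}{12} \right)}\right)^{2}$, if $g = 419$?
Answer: $\frac{3243644209}{20736} \approx 1.5643 \cdot 10^{5}$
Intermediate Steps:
$E{\left(d \right)} = \left(-16 + d\right) \left(2 + d\right)$
$\left(g + E{\left(\frac{0}{-6} - \frac{7}{12} \right)}\right)^{2} = \left(419 - \left(32 - \left(\frac{0}{-6} - \frac{7}{12}\right)^{2} + 14 \left(\frac{0}{-6} - \frac{7}{12}\right)\right)\right)^{2} = \left(419 - \left(32 - \left(0 \left(- \frac{1}{6}\right) - \frac{7}{12}\right)^{2} + 14 \left(0 \left(- \frac{1}{6}\right) - \frac{7}{12}\right)\right)\right)^{2} = \left(419 - \left(32 - \left(0 - \frac{7}{12}\right)^{2} + 14 \left(0 - \frac{7}{12}\right)\right)\right)^{2} = \left(419 - \left(\frac{143}{6} - \frac{49}{144}\right)\right)^{2} = \left(419 + \left(-32 + \frac{49}{144} + \frac{49}{6}\right)\right)^{2} = \left(419 - \frac{3383}{144}\right)^{2} = \left(\frac{56953}{144}\right)^{2} = \frac{3243644209}{20736}$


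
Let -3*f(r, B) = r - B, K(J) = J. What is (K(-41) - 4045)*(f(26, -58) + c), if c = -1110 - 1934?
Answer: 12552192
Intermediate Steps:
f(r, B) = -r/3 + B/3 (f(r, B) = -(r - B)/3 = -r/3 + B/3)
c = -3044
(K(-41) - 4045)*(f(26, -58) + c) = (-41 - 4045)*((-⅓*26 + (⅓)*(-58)) - 3044) = -4086*((-26/3 - 58/3) - 3044) = -4086*(-28 - 3044) = -4086*(-3072) = 12552192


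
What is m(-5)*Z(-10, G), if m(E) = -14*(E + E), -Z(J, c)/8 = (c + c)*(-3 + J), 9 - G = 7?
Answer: 58240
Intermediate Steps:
G = 2 (G = 9 - 1*7 = 9 - 7 = 2)
Z(J, c) = -16*c*(-3 + J) (Z(J, c) = -8*(c + c)*(-3 + J) = -8*2*c*(-3 + J) = -16*c*(-3 + J))
m(E) = -28*E
m(-5)*Z(-10, G) = (-28*(-5))*(16*2*(3 - 1*(-10))) = 140*(16*2*(3 + 10)) = 140*(16*2*13) = 140*416 = 58240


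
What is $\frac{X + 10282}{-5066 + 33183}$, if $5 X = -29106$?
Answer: $\frac{22304}{140585} \approx 0.15865$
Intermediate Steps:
$X = - \frac{29106}{5}$ ($X = \frac{1}{5} \left(-29106\right) = - \frac{29106}{5} \approx -5821.2$)
$\frac{X + 10282}{-5066 + 33183} = \frac{- \frac{29106}{5} + 10282}{-5066 + 33183} = \frac{22304}{5 \cdot 28117} = \frac{22304}{5} \cdot \frac{1}{28117} = \frac{22304}{140585}$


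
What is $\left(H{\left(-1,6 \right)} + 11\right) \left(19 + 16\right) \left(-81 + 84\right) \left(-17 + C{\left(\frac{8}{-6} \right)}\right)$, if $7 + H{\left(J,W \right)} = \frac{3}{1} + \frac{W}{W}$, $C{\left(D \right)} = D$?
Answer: $-15400$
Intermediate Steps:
$H{\left(J,W \right)} = -3$ ($H{\left(J,W \right)} = -7 + \left(\frac{3}{1} + \frac{W}{W}\right) = -7 + \left(3 \cdot 1 + 1\right) = -7 + \left(3 + 1\right) = -7 + 4 = -3$)
$\left(H{\left(-1,6 \right)} + 11\right) \left(19 + 16\right) \left(-81 + 84\right) \left(-17 + C{\left(\frac{8}{-6} \right)}\right) = \left(-3 + 11\right) \left(19 + 16\right) \left(-81 + 84\right) \left(-17 + \frac{8}{-6}\right) = 8 \cdot 35 \cdot 3 \left(-17 + 8 \left(- \frac{1}{6}\right)\right) = 280 \cdot 3 \left(-17 - \frac{4}{3}\right) = 280 \cdot 3 \left(- \frac{55}{3}\right) = 280 \left(-55\right) = -15400$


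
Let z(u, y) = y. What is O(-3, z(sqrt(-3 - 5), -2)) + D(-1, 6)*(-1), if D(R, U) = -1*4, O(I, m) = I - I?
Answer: 4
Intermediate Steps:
O(I, m) = 0
D(R, U) = -4
O(-3, z(sqrt(-3 - 5), -2)) + D(-1, 6)*(-1) = 0 - 4*(-1) = 0 + 4 = 4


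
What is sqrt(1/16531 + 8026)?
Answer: sqrt(2193296827517)/16531 ≈ 89.588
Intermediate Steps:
sqrt(1/16531 + 8026) = sqrt(132677807/16531) = sqrt(2193296827517)/16531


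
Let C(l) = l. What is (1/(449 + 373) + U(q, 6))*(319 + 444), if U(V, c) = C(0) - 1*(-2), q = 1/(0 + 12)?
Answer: 1255135/822 ≈ 1526.9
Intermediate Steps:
q = 1/12 ≈ 0.083333
U(V, c) = 2 (U(V, c) = 0 - 1*(-2) = 0 + 2 = 2)
(1/(449 + 373) + U(q, 6))*(319 + 444) = (1/(449 + 373) + 2)*(319 + 444) = (1/822 + 2)*763 = (1645/822)*763 = 1255135/822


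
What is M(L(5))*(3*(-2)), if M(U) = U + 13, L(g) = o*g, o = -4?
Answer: 42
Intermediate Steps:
L(g) = -4*g
M(U) = 13 + U
M(L(5))*(3*(-2)) = (13 - 4*5)*(3*(-2)) = (13 - 20)*(-6) = -7*(-6) = 42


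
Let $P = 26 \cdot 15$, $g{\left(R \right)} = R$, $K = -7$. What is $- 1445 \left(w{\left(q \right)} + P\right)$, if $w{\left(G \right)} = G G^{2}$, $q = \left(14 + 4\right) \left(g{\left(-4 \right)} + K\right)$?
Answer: $11216092890$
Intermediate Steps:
$P = 390$
$q = -198$ ($q = \left(14 + 4\right) \left(-4 - 7\right) = 18 \left(-11\right) = -198$)
$w{\left(G \right)} = G^{3}$
$- 1445 \left(w{\left(q \right)} + P\right) = - 1445 \left(\left(-198\right)^{3} + 390\right) = - 1445 \left(-7762392 + 390\right) = \left(-1445\right) \left(-7762002\right) = 11216092890$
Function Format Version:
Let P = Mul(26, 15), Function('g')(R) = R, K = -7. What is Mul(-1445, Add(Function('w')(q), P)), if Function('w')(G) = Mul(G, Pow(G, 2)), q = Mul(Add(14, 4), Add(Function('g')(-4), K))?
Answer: 11216092890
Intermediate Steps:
P = 390
q = -198 (q = Mul(Add(14, 4), Add(-4, -7)) = Mul(18, -11) = -198)
Function('w')(G) = Pow(G, 3)
Mul(-1445, Add(Function('w')(q), P)) = Mul(-1445, Add(Pow(-198, 3), 390)) = Mul(-1445, Add(-7762392, 390)) = Mul(-1445, -7762002) = 11216092890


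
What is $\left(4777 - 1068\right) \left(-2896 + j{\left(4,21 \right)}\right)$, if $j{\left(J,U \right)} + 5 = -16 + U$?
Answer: $-10741264$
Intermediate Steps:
$j{\left(J,U \right)} = -21 + U$ ($j{\left(J,U \right)} = -5 + \left(-16 + U\right) = -21 + U$)
$\left(4777 - 1068\right) \left(-2896 + j{\left(4,21 \right)}\right) = \left(4777 - 1068\right) \left(-2896 + \left(-21 + 21\right)\right) = \left(4777 - 1068\right) \left(-2896 + 0\right) = 3709 \left(-2896\right) = -10741264$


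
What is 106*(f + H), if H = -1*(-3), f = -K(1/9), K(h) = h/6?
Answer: 8533/27 ≈ 316.04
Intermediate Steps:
K(h) = h/6 (K(h) = h*(⅙) = h/6)
f = -1/54 (f = -1/(6*9) = -1*1/54 = -1/54 ≈ -0.018519)
H = 3
106*(f + H) = 106*(-1/54 + 3) = 106*(161/54) = 8533/27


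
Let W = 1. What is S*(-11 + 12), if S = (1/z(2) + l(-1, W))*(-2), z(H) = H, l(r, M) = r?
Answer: 1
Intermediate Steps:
S = 1 (S = (1/2 - 1)*(-2) = -1/2*(-2) = 1)
S*(-11 + 12) = 1*(-11 + 12) = 1*1 = 1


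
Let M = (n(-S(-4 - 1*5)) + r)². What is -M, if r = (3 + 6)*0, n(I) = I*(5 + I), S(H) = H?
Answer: -15876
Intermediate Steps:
r = 0 (r = 9*0 = 0)
M = 15876 (M = ((-(-4 - 1*5))*(5 - (-4 - 1*5)) + 0)² = ((-(-4 - 5))*(5 - (-4 - 5)) + 0)² = ((-1*(-9))*(5 - 1*(-9)) + 0)² = (9*(5 + 9) + 0)² = (9*14 + 0)² = (126 + 0)² = 126² = 15876)
-M = -1*15876 = -15876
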